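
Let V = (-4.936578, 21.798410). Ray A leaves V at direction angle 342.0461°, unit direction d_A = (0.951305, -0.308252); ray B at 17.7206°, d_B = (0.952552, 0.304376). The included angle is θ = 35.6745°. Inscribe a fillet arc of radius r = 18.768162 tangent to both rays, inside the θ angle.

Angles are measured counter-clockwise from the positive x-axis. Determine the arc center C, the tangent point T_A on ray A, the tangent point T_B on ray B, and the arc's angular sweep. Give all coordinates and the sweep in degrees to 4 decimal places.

center=(56.3342,21.6737) T_A=(50.5489,3.8194) T_B=(50.6217,39.5513) sweep=144.3255

bisector direction at 359.8834° = (0.999998,-0.002036)
center distance |VC| = r/sin(θ/2) = 18.768162/sin(17.8373°) = 61.270939
C = V + |VC|·bis = (56.3342,21.6737)
T_A = V + ((C−V)·d_A)·d_A = V + 58.3257·d_A = (50.5489,3.8194)
T_B = V + ((C−V)·d_B)·d_B = V + 58.3257·d_B = (50.6217,39.5513)
sweep = 180° − θ = 144.3255°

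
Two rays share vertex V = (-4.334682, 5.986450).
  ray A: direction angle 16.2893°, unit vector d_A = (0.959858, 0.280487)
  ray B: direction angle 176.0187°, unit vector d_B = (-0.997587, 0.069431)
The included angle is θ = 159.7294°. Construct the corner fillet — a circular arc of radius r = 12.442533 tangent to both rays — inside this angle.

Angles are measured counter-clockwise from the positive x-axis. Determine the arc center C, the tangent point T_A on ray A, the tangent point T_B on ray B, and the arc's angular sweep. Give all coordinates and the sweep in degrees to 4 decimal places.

bisector direction at 96.1540° = (-0.107201,0.994237)
center distance |VC| = r/sin(θ/2) = 12.442533/sin(79.8647°) = 12.639777
C = V + |VC|·bis = (-5.6897,18.5534)
T_A = V + ((C−V)·d_A)·d_A = V + 2.2243·d_A = (-2.1997,6.6103)
T_B = V + ((C−V)·d_B)·d_B = V + 2.2243·d_B = (-6.5536,6.1409)
sweep = 180° − θ = 20.2706°

center=(-5.6897,18.5534) T_A=(-2.1997,6.6103) T_B=(-6.5536,6.1409) sweep=20.2706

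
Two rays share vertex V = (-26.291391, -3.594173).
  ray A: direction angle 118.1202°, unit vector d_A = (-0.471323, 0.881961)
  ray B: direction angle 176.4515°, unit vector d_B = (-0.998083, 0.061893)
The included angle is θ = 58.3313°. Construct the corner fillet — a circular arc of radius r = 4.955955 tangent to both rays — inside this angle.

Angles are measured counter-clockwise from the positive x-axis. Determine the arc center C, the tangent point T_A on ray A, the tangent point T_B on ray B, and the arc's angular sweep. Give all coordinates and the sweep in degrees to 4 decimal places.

bisector direction at 147.2859° = (-0.841377,0.540448)
center distance |VC| = r/sin(θ/2) = 4.955955/sin(29.1656°) = 10.169478
C = V + |VC|·bis = (-34.8478,1.9019)
T_A = V + ((C−V)·d_A)·d_A = V + 8.8801·d_A = (-30.4768,4.2378)
T_B = V + ((C−V)·d_B)·d_B = V + 8.8801·d_B = (-35.1545,-3.0446)
sweep = 180° − θ = 121.6687°

center=(-34.8478,1.9019) T_A=(-30.4768,4.2378) T_B=(-35.1545,-3.0446) sweep=121.6687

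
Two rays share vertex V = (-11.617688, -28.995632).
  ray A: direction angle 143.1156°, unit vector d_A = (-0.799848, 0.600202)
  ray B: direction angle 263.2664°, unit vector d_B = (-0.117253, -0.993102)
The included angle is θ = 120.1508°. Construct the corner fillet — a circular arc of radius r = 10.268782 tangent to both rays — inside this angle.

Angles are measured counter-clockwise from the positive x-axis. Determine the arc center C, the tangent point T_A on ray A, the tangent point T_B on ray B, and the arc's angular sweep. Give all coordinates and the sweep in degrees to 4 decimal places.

bisector direction at 203.1910° = (-0.919197,-0.393798)
center distance |VC| = r/sin(θ/2) = 10.268782/sin(60.0754°) = 11.848376
C = V + |VC|·bis = (-22.5087,-33.6615)
T_A = V + ((C−V)·d_A)·d_A = V + 5.9107·d_A = (-16.3453,-25.4480)
T_B = V + ((C−V)·d_B)·d_B = V + 5.9107·d_B = (-12.3107,-34.8655)
sweep = 180° − θ = 59.8492°

center=(-22.5087,-33.6615) T_A=(-16.3453,-25.4480) T_B=(-12.3107,-34.8655) sweep=59.8492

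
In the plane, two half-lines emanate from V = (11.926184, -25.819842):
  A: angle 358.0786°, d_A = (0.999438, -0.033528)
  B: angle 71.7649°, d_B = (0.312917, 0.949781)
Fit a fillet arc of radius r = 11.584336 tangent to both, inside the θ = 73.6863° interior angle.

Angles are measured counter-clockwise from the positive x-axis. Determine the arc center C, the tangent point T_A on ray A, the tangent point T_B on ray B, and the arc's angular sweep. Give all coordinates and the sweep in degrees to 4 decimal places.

center=(27.7667,-14.7604) T_A=(27.3783,-26.3382) T_B=(16.7641,-11.1355) sweep=106.3137

bisector direction at 34.9217° = (0.819935,0.572457)
center distance |VC| = r/sin(θ/2) = 11.584336/sin(36.8432°) = 19.319254
C = V + |VC|·bis = (27.7667,-14.7604)
T_A = V + ((C−V)·d_A)·d_A = V + 15.4608·d_A = (27.3783,-26.3382)
T_B = V + ((C−V)·d_B)·d_B = V + 15.4608·d_B = (16.7641,-11.1355)
sweep = 180° − θ = 106.3137°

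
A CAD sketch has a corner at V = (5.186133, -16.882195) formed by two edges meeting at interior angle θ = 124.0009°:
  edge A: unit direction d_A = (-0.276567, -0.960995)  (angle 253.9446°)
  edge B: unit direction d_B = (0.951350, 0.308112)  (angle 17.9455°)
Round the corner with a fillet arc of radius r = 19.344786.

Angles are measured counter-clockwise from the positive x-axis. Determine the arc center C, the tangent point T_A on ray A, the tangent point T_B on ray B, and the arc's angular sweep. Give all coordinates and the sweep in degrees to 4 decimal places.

center=(20.9317,-32.1167) T_A=(2.3415,-26.7666) T_B=(14.9713,-13.7131) sweep=55.9991

bisector direction at 315.9451° = (0.718673,-0.695348)
center distance |VC| = r/sin(θ/2) = 19.344786/sin(62.0005°) = 21.909234
C = V + |VC|·bis = (20.9317,-32.1167)
T_A = V + ((C−V)·d_A)·d_A = V + 10.2856·d_A = (2.3415,-26.7666)
T_B = V + ((C−V)·d_B)·d_B = V + 10.2856·d_B = (14.9713,-13.7131)
sweep = 180° − θ = 55.9991°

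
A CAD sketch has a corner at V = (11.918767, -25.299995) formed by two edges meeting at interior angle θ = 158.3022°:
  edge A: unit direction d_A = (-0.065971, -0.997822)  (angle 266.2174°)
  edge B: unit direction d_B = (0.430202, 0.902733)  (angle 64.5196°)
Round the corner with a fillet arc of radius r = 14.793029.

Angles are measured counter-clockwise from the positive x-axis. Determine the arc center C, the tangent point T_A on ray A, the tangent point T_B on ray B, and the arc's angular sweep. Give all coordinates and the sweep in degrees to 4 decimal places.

center=(26.4925,-29.1047) T_A=(11.7317,-28.1288) T_B=(13.1384,-22.7407) sweep=21.6978

bisector direction at 345.3685° = (0.967570,-0.252601)
center distance |VC| = r/sin(θ/2) = 14.793029/sin(79.1511°) = 15.062237
C = V + |VC|·bis = (26.4925,-29.1047)
T_A = V + ((C−V)·d_A)·d_A = V + 2.8350·d_A = (11.7317,-28.1288)
T_B = V + ((C−V)·d_B)·d_B = V + 2.8350·d_B = (13.1384,-22.7407)
sweep = 180° − θ = 21.6978°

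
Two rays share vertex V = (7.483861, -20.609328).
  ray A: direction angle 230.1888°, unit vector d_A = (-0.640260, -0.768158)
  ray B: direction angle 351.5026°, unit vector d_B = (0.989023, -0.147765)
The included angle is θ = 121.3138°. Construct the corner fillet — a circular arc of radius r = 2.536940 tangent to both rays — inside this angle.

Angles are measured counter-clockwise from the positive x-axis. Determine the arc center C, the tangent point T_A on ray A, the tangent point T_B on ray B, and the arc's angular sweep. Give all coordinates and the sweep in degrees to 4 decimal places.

bisector direction at 290.8457° = (0.355852,-0.934542)
center distance |VC| = r/sin(θ/2) = 2.536940/sin(60.6569°) = 2.910333
C = V + |VC|·bis = (8.5195,-23.3292)
T_A = V + ((C−V)·d_A)·d_A = V + 1.4262·d_A = (6.5707,-21.7049)
T_B = V + ((C−V)·d_B)·d_B = V + 1.4262·d_B = (8.8944,-20.8201)
sweep = 180° − θ = 58.6862°

center=(8.5195,-23.3292) T_A=(6.5707,-21.7049) T_B=(8.8944,-20.8201) sweep=58.6862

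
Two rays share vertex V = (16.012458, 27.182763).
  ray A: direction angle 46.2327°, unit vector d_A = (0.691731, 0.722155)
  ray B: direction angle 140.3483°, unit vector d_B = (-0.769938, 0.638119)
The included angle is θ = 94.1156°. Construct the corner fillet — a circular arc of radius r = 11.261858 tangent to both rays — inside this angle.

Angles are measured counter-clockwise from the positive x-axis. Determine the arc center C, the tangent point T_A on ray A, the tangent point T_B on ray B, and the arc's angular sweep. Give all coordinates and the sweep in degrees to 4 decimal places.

bisector direction at 93.2905° = (-0.057398,0.998351)
center distance |VC| = r/sin(θ/2) = 11.261858/sin(47.0578°) = 15.384183
C = V + |VC|·bis = (15.1294,42.5416)
T_A = V + ((C−V)·d_A)·d_A = V + 10.4806·d_A = (23.2622,34.7514)
T_B = V + ((C−V)·d_B)·d_B = V + 10.4806·d_B = (7.9430,33.8707)
sweep = 180° − θ = 85.8844°

center=(15.1294,42.5416) T_A=(23.2622,34.7514) T_B=(7.9430,33.8707) sweep=85.8844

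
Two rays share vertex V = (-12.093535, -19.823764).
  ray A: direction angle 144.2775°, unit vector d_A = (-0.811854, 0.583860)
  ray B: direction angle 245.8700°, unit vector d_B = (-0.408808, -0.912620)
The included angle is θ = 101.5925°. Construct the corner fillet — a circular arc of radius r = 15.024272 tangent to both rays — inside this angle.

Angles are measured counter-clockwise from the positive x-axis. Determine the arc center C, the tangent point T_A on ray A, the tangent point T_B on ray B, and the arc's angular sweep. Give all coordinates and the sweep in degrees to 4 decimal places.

bisector direction at 195.0737° = (-0.965592,-0.260062)
center distance |VC| = r/sin(θ/2) = 15.024272/sin(50.7963°) = 19.388581
C = V + |VC|·bis = (-30.8150,-24.8660)
T_A = V + ((C−V)·d_A)·d_A = V + 12.2551·d_A = (-22.0429,-12.6685)
T_B = V + ((C−V)·d_B)·d_B = V + 12.2551·d_B = (-17.1035,-31.0080)
sweep = 180° − θ = 78.4075°

center=(-30.8150,-24.8660) T_A=(-22.0429,-12.6685) T_B=(-17.1035,-31.0080) sweep=78.4075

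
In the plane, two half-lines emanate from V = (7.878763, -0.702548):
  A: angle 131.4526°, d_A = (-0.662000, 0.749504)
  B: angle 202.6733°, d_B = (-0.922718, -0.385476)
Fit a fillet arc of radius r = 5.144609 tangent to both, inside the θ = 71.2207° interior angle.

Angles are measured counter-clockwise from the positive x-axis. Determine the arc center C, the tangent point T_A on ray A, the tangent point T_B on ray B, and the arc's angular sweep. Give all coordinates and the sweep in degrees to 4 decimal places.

center=(-0.7324,1.2755) T_A=(3.1235,4.6813) T_B=(1.2507,-3.4715) sweep=108.7793

bisector direction at 167.0630° = (-0.974617,0.223880)
center distance |VC| = r/sin(θ/2) = 5.144609/sin(35.6103°) = 8.835438
C = V + |VC|·bis = (-0.7324,1.2755)
T_A = V + ((C−V)·d_A)·d_A = V + 7.1832·d_A = (3.1235,4.6813)
T_B = V + ((C−V)·d_B)·d_B = V + 7.1832·d_B = (1.2507,-3.4715)
sweep = 180° − θ = 108.7793°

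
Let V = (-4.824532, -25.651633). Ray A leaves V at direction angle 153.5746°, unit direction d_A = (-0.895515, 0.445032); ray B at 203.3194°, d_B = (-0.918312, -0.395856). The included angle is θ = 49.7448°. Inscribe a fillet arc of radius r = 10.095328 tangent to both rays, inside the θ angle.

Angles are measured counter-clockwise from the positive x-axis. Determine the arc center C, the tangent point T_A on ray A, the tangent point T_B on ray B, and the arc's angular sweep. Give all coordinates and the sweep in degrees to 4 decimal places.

center=(-28.8180,-25.0011) T_A=(-24.3252,-15.9606) T_B=(-24.8217,-34.2718) sweep=130.2552

bisector direction at 178.4470° = (-0.999633,0.027102)
center distance |VC| = r/sin(θ/2) = 10.095328/sin(24.8724°) = 24.002273
C = V + |VC|·bis = (-28.8180,-25.0011)
T_A = V + ((C−V)·d_A)·d_A = V + 21.7760·d_A = (-24.3252,-15.9606)
T_B = V + ((C−V)·d_B)·d_B = V + 21.7760·d_B = (-24.8217,-34.2718)
sweep = 180° − θ = 130.2552°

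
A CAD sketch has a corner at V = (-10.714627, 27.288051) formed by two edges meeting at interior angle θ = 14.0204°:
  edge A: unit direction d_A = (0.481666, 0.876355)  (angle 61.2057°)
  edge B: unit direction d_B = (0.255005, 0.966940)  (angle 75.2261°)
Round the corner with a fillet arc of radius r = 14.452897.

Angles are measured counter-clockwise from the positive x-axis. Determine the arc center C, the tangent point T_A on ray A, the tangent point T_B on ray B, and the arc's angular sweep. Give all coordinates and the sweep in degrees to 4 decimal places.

bisector direction at 68.2159° = (0.371110,0.928589)
center distance |VC| = r/sin(θ/2) = 14.452897/sin(7.0102°) = 118.421681
C = V + |VC|·bis = (33.2329,137.2531)
T_A = V + ((C−V)·d_A)·d_A = V + 117.5364·d_A = (45.8987,130.2916)
T_B = V + ((C−V)·d_B)·d_B = V + 117.5364·d_B = (19.2578,140.9387)
sweep = 180° − θ = 165.9796°

center=(33.2329,137.2531) T_A=(45.8987,130.2916) T_B=(19.2578,140.9387) sweep=165.9796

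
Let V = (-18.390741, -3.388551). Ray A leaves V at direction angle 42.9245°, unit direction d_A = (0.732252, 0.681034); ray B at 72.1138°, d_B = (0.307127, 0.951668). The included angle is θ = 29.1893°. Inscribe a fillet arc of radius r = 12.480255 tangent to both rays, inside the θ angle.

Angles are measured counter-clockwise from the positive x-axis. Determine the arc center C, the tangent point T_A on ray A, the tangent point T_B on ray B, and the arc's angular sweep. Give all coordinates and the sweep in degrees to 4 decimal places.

bisector direction at 57.5192° = (0.537018,0.843571)
center distance |VC| = r/sin(θ/2) = 12.480255/sin(14.5946°) = 49.528949
C = V + |VC|·bis = (8.2072,38.3926)
T_A = V + ((C−V)·d_A)·d_A = V + 47.9308·d_A = (16.7067,29.2539)
T_B = V + ((C−V)·d_B)·d_B = V + 47.9308·d_B = (-3.6699,42.2257)
sweep = 180° − θ = 150.8107°

center=(8.2072,38.3926) T_A=(16.7067,29.2539) T_B=(-3.6699,42.2257) sweep=150.8107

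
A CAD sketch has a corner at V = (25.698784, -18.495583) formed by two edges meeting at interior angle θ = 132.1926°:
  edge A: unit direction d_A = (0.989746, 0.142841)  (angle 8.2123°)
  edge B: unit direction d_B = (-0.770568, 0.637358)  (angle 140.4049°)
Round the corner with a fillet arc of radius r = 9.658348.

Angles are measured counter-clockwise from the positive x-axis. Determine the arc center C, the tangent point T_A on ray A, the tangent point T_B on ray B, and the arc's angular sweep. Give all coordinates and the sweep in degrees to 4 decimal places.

center=(28.5560,-8.3248) T_A=(29.9356,-17.8841) T_B=(22.4002,-15.7672) sweep=47.8074

bisector direction at 74.3086° = (0.270456,0.962732)
center distance |VC| = r/sin(θ/2) = 9.658348/sin(66.0963°) = 10.564487
C = V + |VC|·bis = (28.5560,-8.3248)
T_A = V + ((C−V)·d_A)·d_A = V + 4.2807·d_A = (29.9356,-17.8841)
T_B = V + ((C−V)·d_B)·d_B = V + 4.2807·d_B = (22.4002,-15.7672)
sweep = 180° − θ = 47.8074°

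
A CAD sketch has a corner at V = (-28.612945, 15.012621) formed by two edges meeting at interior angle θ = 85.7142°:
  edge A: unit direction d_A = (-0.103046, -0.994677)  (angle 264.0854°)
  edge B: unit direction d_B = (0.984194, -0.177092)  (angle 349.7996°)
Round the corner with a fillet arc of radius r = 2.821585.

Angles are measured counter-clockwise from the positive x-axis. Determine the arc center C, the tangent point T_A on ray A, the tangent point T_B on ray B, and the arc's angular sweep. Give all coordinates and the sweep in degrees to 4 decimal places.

bisector direction at 306.9425° = (0.601013,-0.799239)
center distance |VC| = r/sin(θ/2) = 2.821585/sin(42.8571°) = 4.148339
C = V + |VC|·bis = (-26.1197,11.6971)
T_A = V + ((C−V)·d_A)·d_A = V + 3.0409·d_A = (-28.9263,11.9879)
T_B = V + ((C−V)·d_B)·d_B = V + 3.0409·d_B = (-25.6201,14.4741)
sweep = 180° − θ = 94.2858°

center=(-26.1197,11.6971) T_A=(-28.9263,11.9879) T_B=(-25.6201,14.4741) sweep=94.2858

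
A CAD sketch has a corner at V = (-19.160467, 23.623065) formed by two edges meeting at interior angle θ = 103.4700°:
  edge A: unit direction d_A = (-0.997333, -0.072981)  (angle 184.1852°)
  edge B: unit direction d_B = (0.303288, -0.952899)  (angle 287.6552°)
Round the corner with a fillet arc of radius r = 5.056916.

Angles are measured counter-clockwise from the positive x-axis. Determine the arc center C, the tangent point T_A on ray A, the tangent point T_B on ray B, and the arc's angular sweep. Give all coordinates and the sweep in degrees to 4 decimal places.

center=(-22.7695,18.2885) T_A=(-23.1385,23.3320) T_B=(-17.9507,19.8222) sweep=76.5300

bisector direction at 235.9202° = (-0.560347,-0.828258)
center distance |VC| = r/sin(θ/2) = 5.056916/sin(51.7350°) = 6.440661
C = V + |VC|·bis = (-22.7695,18.2885)
T_A = V + ((C−V)·d_A)·d_A = V + 3.9887·d_A = (-23.1385,23.3320)
T_B = V + ((C−V)·d_B)·d_B = V + 3.9887·d_B = (-17.9507,19.8222)
sweep = 180° − θ = 76.5300°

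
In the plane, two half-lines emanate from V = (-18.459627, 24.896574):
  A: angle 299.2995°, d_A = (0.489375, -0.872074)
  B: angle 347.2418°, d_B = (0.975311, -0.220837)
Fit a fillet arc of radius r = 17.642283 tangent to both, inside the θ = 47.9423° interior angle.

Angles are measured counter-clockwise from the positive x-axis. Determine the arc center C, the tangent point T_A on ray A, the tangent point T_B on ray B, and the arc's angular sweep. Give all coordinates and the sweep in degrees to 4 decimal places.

center=(16.3436,-1.0727) T_A=(0.9583,-9.7064) T_B=(20.2397,16.1340) sweep=132.0577

bisector direction at 323.2707° = (0.801469,-0.598036)
center distance |VC| = r/sin(θ/2) = 17.642283/sin(23.9712°) = 43.424315
C = V + |VC|·bis = (16.3436,-1.0727)
T_A = V + ((C−V)·d_A)·d_A = V + 39.6790·d_A = (0.9583,-9.7064)
T_B = V + ((C−V)·d_B)·d_B = V + 39.6790·d_B = (20.2397,16.1340)
sweep = 180° − θ = 132.0577°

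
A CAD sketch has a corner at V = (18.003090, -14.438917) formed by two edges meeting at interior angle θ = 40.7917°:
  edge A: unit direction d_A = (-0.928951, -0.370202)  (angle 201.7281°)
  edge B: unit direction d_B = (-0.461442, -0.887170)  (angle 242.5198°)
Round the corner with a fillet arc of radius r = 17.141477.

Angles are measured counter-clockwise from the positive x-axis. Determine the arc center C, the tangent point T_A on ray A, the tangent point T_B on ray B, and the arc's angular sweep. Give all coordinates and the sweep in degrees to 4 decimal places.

center=(-18.4778,-47.4297) T_A=(-24.8237,-31.5061) T_B=(-3.2704,-55.3395) sweep=139.2083

bisector direction at 222.1240° = (-0.741696,-0.670737)
center distance |VC| = r/sin(θ/2) = 17.141477/sin(20.3958°) = 49.185861
C = V + |VC|·bis = (-18.4778,-47.4297)
T_A = V + ((C−V)·d_A)·d_A = V + 46.1023·d_A = (-24.8237,-31.5061)
T_B = V + ((C−V)·d_B)·d_B = V + 46.1023·d_B = (-3.2704,-55.3395)
sweep = 180° − θ = 139.2083°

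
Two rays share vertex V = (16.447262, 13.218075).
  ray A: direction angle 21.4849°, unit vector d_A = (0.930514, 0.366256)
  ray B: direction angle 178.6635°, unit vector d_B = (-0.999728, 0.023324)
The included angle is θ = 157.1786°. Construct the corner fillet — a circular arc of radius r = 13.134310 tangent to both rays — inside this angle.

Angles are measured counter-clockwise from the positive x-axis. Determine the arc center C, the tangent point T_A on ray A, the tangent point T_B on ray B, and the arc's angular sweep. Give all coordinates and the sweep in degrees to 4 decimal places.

center=(14.1034,26.4106) T_A=(18.9140,14.1890) T_B=(13.7971,13.2799) sweep=22.8214

bisector direction at 100.0742° = (-0.174923,0.984582)
center distance |VC| = r/sin(θ/2) = 13.134310/sin(78.5893°) = 13.399154
C = V + |VC|·bis = (14.1034,26.4106)
T_A = V + ((C−V)·d_A)·d_A = V + 2.6509·d_A = (18.9140,14.1890)
T_B = V + ((C−V)·d_B)·d_B = V + 2.6509·d_B = (13.7971,13.2799)
sweep = 180° − θ = 22.8214°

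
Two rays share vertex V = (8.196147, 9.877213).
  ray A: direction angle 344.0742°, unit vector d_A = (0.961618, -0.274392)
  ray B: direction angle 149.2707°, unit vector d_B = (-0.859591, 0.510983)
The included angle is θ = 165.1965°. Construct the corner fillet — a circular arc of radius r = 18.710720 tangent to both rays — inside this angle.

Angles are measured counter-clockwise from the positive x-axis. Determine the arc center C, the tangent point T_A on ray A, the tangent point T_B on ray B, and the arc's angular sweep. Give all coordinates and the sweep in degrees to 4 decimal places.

center=(15.6676,27.2028) T_A=(10.5335,9.2103) T_B=(6.1068,11.1192) sweep=14.8035

bisector direction at 66.6725° = (0.395987,0.918256)
center distance |VC| = r/sin(θ/2) = 18.710720/sin(82.5982°) = 18.867942
C = V + |VC|·bis = (15.6676,27.2028)
T_A = V + ((C−V)·d_A)·d_A = V + 2.4307·d_A = (10.5335,9.2103)
T_B = V + ((C−V)·d_B)·d_B = V + 2.4307·d_B = (6.1068,11.1192)
sweep = 180° − θ = 14.8035°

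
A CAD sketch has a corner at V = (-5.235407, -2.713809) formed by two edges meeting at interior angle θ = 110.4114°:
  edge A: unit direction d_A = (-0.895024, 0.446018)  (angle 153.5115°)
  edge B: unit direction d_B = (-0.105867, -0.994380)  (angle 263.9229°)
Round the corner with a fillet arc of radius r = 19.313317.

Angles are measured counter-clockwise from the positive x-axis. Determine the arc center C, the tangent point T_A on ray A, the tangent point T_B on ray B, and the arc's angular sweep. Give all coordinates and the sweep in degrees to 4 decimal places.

bisector direction at 208.7172° = (-0.877002,-0.480487)
center distance |VC| = r/sin(θ/2) = 19.313317/sin(55.2057°) = 23.518237
C = V + |VC|·bis = (-25.8609,-14.0140)
T_A = V + ((C−V)·d_A)·d_A = V + 13.4203·d_A = (-17.2469,3.2719)
T_B = V + ((C−V)·d_B)·d_B = V + 13.4203·d_B = (-6.6562,-16.0586)
sweep = 180° − θ = 69.5886°

center=(-25.8609,-14.0140) T_A=(-17.2469,3.2719) T_B=(-6.6562,-16.0586) sweep=69.5886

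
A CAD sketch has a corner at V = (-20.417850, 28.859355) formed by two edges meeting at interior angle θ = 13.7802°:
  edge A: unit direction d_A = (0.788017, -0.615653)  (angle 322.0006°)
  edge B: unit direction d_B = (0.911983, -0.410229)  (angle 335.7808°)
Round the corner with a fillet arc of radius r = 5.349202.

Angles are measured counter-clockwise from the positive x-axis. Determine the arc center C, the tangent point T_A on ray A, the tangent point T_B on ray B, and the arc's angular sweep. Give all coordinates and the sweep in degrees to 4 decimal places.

bisector direction at 328.8907° = (0.856183,-0.516672)
center distance |VC| = r/sin(θ/2) = 5.349202/sin(6.8901°) = 44.589577
C = V + |VC|·bis = (17.7590,5.8212)
T_A = V + ((C−V)·d_A)·d_A = V + 44.2676·d_A = (14.4657,1.6059)
T_B = V + ((C−V)·d_B)·d_B = V + 44.2676·d_B = (19.9534,10.6995)
sweep = 180° − θ = 166.2198°

center=(17.7590,5.8212) T_A=(14.4657,1.6059) T_B=(19.9534,10.6995) sweep=166.2198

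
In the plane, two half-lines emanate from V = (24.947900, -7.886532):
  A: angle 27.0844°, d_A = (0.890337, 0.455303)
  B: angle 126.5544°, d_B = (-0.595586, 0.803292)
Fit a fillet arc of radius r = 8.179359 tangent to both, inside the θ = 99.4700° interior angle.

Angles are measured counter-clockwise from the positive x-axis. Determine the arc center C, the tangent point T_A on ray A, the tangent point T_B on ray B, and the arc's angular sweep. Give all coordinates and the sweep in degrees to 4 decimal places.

center=(27.3921,2.5502) T_A=(31.1162,-4.7322) T_B=(20.8217,-2.3213) sweep=80.5300

bisector direction at 76.8194° = (0.228021,0.973656)
center distance |VC| = r/sin(θ/2) = 8.179359/sin(49.7350°) = 10.719110
C = V + |VC|·bis = (27.3921,2.5502)
T_A = V + ((C−V)·d_A)·d_A = V + 6.9280·d_A = (31.1162,-4.7322)
T_B = V + ((C−V)·d_B)·d_B = V + 6.9280·d_B = (20.8217,-2.3213)
sweep = 180° − θ = 80.5300°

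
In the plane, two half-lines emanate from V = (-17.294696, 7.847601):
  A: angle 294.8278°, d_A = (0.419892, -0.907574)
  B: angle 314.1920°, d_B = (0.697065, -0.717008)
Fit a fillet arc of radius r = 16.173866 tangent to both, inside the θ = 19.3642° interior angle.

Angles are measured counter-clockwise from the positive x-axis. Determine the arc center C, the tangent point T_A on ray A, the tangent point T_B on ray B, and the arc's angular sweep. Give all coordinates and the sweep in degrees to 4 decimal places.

bisector direction at 304.5099° = (0.566549,-0.824028)
center distance |VC| = r/sin(θ/2) = 16.173866/sin(9.6821°) = 96.169158
C = V + |VC|·bis = (37.1898,-71.3985)
T_A = V + ((C−V)·d_A)·d_A = V + 94.7993·d_A = (22.5108,-78.1898)
T_B = V + ((C−V)·d_B)·d_B = V + 94.7993·d_B = (48.7866,-60.1243)
sweep = 180° − θ = 160.6358°

center=(37.1898,-71.3985) T_A=(22.5108,-78.1898) T_B=(48.7866,-60.1243) sweep=160.6358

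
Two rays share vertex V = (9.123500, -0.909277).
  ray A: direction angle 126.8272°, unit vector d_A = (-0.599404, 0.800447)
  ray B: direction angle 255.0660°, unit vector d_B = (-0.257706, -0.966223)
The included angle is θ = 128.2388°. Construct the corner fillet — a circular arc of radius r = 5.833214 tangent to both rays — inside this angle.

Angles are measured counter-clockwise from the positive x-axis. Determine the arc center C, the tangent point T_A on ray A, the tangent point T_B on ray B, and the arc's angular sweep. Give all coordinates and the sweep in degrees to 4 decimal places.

center=(2.7580,-2.1404) T_A=(7.4272,1.3560) T_B=(8.3942,-3.6437) sweep=51.7612

bisector direction at 190.9466° = (-0.981805,-0.189894)
center distance |VC| = r/sin(θ/2) = 5.833214/sin(64.1194°) = 6.483470
C = V + |VC|·bis = (2.7580,-2.1404)
T_A = V + ((C−V)·d_A)·d_A = V + 2.8300·d_A = (7.4272,1.3560)
T_B = V + ((C−V)·d_B)·d_B = V + 2.8300·d_B = (8.3942,-3.6437)
sweep = 180° − θ = 51.7612°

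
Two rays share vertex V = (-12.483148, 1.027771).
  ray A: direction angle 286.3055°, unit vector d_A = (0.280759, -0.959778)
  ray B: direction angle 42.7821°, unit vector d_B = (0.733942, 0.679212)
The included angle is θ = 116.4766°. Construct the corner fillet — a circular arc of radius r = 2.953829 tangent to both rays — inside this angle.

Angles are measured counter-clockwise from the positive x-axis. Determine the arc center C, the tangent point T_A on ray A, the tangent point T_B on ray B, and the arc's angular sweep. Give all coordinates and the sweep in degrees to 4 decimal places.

bisector direction at 344.5438° = (0.963834,-0.266502)
center distance |VC| = r/sin(θ/2) = 2.953829/sin(58.2383°) = 3.474093
C = V + |VC|·bis = (-9.1347,0.1019)
T_A = V + ((C−V)·d_A)·d_A = V + 1.8287·d_A = (-11.9697,-0.7274)
T_B = V + ((C−V)·d_B)·d_B = V + 1.8287·d_B = (-11.1410,2.2699)
sweep = 180° − θ = 63.5234°

center=(-9.1347,0.1019) T_A=(-11.9697,-0.7274) T_B=(-11.1410,2.2699) sweep=63.5234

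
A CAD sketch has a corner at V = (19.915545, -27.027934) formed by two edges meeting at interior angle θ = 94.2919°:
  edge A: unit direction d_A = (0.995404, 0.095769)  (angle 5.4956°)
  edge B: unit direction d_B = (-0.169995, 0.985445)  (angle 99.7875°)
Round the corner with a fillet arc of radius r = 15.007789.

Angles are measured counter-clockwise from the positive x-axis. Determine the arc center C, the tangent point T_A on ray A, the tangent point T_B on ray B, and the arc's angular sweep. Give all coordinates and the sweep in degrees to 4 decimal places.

center=(32.3379,-10.7557) T_A=(33.7752,-25.6945) T_B=(17.5486,-13.3069) sweep=85.7081

bisector direction at 52.6415° = (0.606800,0.794855)
center distance |VC| = r/sin(θ/2) = 15.007789/sin(47.1459°) = 20.471999
C = V + |VC|·bis = (32.3379,-10.7557)
T_A = V + ((C−V)·d_A)·d_A = V + 13.9237·d_A = (33.7752,-25.6945)
T_B = V + ((C−V)·d_B)·d_B = V + 13.9237·d_B = (17.5486,-13.3069)
sweep = 180° − θ = 85.7081°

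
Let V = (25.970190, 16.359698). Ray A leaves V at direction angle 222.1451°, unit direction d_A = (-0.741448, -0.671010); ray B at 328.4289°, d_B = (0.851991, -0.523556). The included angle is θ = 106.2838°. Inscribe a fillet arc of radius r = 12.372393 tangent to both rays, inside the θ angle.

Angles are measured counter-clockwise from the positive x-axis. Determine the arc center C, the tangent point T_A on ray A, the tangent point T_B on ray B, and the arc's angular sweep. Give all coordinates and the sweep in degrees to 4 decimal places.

center=(27.3950,0.9624) T_A=(19.0930,10.1359) T_B=(33.8727,11.5035) sweep=73.7162

bisector direction at 275.2870° = (0.092145,-0.995746)
center distance |VC| = r/sin(θ/2) = 12.372393/sin(53.1419°) = 15.463104
C = V + |VC|·bis = (27.3950,0.9624)
T_A = V + ((C−V)·d_A)·d_A = V + 9.2753·d_A = (19.0930,10.1359)
T_B = V + ((C−V)·d_B)·d_B = V + 9.2753·d_B = (33.8727,11.5035)
sweep = 180° − θ = 73.7162°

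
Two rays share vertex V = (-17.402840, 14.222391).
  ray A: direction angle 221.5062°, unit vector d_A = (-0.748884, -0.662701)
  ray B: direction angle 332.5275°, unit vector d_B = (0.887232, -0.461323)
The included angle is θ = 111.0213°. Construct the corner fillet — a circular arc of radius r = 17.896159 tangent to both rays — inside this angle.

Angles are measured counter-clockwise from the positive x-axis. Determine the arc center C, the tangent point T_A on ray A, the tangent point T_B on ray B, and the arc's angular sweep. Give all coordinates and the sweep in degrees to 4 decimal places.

center=(-14.7504,-7.3275) T_A=(-26.6102,6.0746) T_B=(-6.4945,8.5505) sweep=68.9787

bisector direction at 277.0168° = (0.122161,-0.992510)
center distance |VC| = r/sin(θ/2) = 17.896159/sin(55.5106°) = 21.712541
C = V + |VC|·bis = (-14.7504,-7.3275)
T_A = V + ((C−V)·d_A)·d_A = V + 12.2948·d_A = (-26.6102,6.0746)
T_B = V + ((C−V)·d_B)·d_B = V + 12.2948·d_B = (-6.4945,8.5505)
sweep = 180° − θ = 68.9787°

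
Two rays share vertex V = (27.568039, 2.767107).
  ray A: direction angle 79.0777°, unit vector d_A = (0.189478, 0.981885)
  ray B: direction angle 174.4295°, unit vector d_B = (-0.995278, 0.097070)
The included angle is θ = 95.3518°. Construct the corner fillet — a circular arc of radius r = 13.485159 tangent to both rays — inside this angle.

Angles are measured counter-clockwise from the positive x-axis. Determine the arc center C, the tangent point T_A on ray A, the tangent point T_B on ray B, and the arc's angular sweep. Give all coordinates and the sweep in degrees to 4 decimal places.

center=(16.6541,17.3807) T_A=(29.8950,14.8256) T_B=(15.3451,3.9592) sweep=84.6482

bisector direction at 126.7536° = (-0.598375,0.801216)
center distance |VC| = r/sin(θ/2) = 13.485159/sin(47.6759°) = 18.239259
C = V + |VC|·bis = (16.6541,17.3807)
T_A = V + ((C−V)·d_A)·d_A = V + 12.2809·d_A = (29.8950,14.8256)
T_B = V + ((C−V)·d_B)·d_B = V + 12.2809·d_B = (15.3451,3.9592)
sweep = 180° − θ = 84.6482°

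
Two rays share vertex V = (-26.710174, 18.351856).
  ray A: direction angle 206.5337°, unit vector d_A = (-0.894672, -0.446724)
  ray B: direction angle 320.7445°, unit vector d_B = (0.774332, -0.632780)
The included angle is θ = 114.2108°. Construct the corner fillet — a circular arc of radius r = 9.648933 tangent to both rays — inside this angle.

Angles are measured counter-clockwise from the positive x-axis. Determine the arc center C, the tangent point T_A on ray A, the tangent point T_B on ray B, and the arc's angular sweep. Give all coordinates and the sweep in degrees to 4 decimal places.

bisector direction at 263.6391° = (-0.110791,-0.993844)
center distance |VC| = r/sin(θ/2) = 9.648933/sin(57.1054°) = 11.491325
C = V + |VC|·bis = (-27.9833,6.9313)
T_A = V + ((C−V)·d_A)·d_A = V + 6.2409·d_A = (-32.2937,15.5639)
T_B = V + ((C−V)·d_B)·d_B = V + 6.2409·d_B = (-21.8777,14.4028)
sweep = 180° − θ = 65.7892°

center=(-27.9833,6.9313) T_A=(-32.2937,15.5639) T_B=(-21.8777,14.4028) sweep=65.7892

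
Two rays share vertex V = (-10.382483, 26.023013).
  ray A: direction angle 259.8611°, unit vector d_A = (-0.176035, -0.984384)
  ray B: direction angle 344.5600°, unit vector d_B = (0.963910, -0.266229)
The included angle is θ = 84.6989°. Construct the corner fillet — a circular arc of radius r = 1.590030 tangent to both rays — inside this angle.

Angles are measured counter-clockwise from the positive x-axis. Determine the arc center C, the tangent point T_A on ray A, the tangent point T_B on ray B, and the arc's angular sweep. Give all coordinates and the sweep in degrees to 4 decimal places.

center=(-9.1244,24.0260) T_A=(-10.6896,24.3059) T_B=(-8.7010,25.5586) sweep=95.3011

bisector direction at 302.2106° = (0.533032,-0.846095)
center distance |VC| = r/sin(θ/2) = 1.590030/sin(42.3494°) = 2.360318
C = V + |VC|·bis = (-9.1244,24.0260)
T_A = V + ((C−V)·d_A)·d_A = V + 1.7444·d_A = (-10.6896,24.3059)
T_B = V + ((C−V)·d_B)·d_B = V + 1.7444·d_B = (-8.7010,25.5586)
sweep = 180° − θ = 95.3011°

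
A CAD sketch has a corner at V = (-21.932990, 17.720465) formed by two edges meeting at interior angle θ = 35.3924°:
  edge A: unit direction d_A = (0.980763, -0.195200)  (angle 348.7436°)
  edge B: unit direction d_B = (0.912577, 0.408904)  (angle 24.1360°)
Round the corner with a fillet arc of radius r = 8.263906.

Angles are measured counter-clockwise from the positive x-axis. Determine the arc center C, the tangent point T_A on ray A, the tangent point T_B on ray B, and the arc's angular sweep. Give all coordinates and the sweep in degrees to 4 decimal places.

bisector direction at 6.4398° = (0.993690,0.112159)
center distance |VC| = r/sin(θ/2) = 8.263906/sin(17.6962°) = 27.186595
C = V + |VC|·bis = (5.0821,20.7697)
T_A = V + ((C−V)·d_A)·d_A = V + 25.9002·d_A = (3.4690,12.6648)
T_B = V + ((C−V)·d_B)·d_B = V + 25.9002·d_B = (1.7029,28.3111)
sweep = 180° − θ = 144.6076°

center=(5.0821,20.7697) T_A=(3.4690,12.6648) T_B=(1.7029,28.3111) sweep=144.6076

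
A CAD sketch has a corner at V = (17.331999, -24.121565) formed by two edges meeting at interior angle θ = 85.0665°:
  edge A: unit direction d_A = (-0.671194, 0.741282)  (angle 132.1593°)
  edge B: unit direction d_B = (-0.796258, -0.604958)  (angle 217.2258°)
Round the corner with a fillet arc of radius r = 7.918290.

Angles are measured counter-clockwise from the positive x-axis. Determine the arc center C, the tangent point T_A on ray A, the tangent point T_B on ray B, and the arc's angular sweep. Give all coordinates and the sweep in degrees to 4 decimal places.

bisector direction at 174.6926° = (-0.995713,0.092500)
center distance |VC| = r/sin(θ/2) = 7.918290/sin(42.5333°) = 11.713136
C = V + |VC|·bis = (5.6691,-23.0381)
T_A = V + ((C−V)·d_A)·d_A = V + 8.6312·d_A = (11.5388,-17.7234)
T_B = V + ((C−V)·d_B)·d_B = V + 8.6312·d_B = (10.4593,-29.3431)
sweep = 180° − θ = 94.9335°

center=(5.6691,-23.0381) T_A=(11.5388,-17.7234) T_B=(10.4593,-29.3431) sweep=94.9335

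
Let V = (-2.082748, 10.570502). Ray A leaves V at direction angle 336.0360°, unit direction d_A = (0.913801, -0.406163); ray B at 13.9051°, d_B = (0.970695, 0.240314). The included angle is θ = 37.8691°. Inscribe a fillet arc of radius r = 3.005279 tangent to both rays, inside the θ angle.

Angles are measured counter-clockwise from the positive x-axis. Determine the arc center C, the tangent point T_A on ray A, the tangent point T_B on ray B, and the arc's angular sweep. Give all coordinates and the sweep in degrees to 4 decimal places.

bisector direction at 354.9706° = (0.996150,-0.087668)
center distance |VC| = r/sin(θ/2) = 3.005279/sin(18.9346°) = 9.261607
C = V + |VC|·bis = (7.1432,9.7586)
T_A = V + ((C−V)·d_A)·d_A = V + 8.7605·d_A = (5.9226,7.0123)
T_B = V + ((C−V)·d_B)·d_B = V + 8.7605·d_B = (6.4210,12.6758)
sweep = 180° − θ = 142.1309°

center=(7.1432,9.7586) T_A=(5.9226,7.0123) T_B=(6.4210,12.6758) sweep=142.1309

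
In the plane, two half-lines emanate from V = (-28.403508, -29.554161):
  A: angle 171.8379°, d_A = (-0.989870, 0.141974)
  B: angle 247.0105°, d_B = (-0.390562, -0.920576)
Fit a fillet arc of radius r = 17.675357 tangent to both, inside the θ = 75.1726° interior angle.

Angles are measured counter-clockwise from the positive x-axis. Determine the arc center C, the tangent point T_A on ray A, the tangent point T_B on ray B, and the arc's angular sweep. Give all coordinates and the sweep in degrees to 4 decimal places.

center=(-53.6436,-43.7903) T_A=(-51.1342,-26.2940) T_B=(-37.3721,-50.6936) sweep=104.8274

bisector direction at 209.4242° = (-0.871006,-0.491272)
center distance |VC| = r/sin(θ/2) = 17.675357/sin(37.5863°) = 28.978099
C = V + |VC|·bis = (-53.6436,-43.7903)
T_A = V + ((C−V)·d_A)·d_A = V + 22.9633·d_A = (-51.1342,-26.2940)
T_B = V + ((C−V)·d_B)·d_B = V + 22.9633·d_B = (-37.3721,-50.6936)
sweep = 180° − θ = 104.8274°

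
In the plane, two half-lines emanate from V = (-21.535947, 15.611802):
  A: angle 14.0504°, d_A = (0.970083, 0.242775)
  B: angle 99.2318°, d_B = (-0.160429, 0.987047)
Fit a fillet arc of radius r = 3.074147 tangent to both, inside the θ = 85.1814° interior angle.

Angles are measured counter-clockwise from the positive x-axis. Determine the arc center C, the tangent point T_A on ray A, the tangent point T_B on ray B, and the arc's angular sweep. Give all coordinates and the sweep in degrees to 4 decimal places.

bisector direction at 56.6411° = (0.549882,0.835243)
center distance |VC| = r/sin(θ/2) = 3.074147/sin(42.5907°) = 4.542471
C = V + |VC|·bis = (-19.0381,19.4059)
T_A = V + ((C−V)·d_A)·d_A = V + 3.3442·d_A = (-18.2918,16.4237)
T_B = V + ((C−V)·d_B)·d_B = V + 3.3442·d_B = (-22.0725,18.9127)
sweep = 180° − θ = 94.8186°

center=(-19.0381,19.4059) T_A=(-18.2918,16.4237) T_B=(-22.0725,18.9127) sweep=94.8186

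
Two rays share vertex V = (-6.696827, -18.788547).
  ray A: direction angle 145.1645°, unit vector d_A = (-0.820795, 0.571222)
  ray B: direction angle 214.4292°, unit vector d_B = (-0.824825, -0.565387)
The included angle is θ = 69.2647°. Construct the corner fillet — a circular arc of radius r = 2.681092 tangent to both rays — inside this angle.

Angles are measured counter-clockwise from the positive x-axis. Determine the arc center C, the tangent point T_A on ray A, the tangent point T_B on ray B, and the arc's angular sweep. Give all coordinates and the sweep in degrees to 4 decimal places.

center=(-11.4145,-18.7718) T_A=(-9.8830,-16.5712) T_B=(-9.8986,-20.9833) sweep=110.7353

bisector direction at 179.7969° = (-0.999994,0.003546)
center distance |VC| = r/sin(θ/2) = 2.681092/sin(34.6324°) = 4.717671
C = V + |VC|·bis = (-11.4145,-18.7718)
T_A = V + ((C−V)·d_A)·d_A = V + 3.8818·d_A = (-9.8830,-16.5712)
T_B = V + ((C−V)·d_B)·d_B = V + 3.8818·d_B = (-9.8986,-20.9833)
sweep = 180° − θ = 110.7353°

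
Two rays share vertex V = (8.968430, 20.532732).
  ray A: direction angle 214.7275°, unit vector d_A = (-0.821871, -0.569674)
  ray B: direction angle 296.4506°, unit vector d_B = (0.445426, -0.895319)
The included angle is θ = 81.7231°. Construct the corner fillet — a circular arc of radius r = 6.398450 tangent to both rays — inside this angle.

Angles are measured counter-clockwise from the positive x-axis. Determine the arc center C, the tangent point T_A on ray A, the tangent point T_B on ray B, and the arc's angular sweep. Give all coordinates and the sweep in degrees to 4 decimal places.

bisector direction at 255.5890° = (-0.248875,-0.968536)
center distance |VC| = r/sin(θ/2) = 6.398450/sin(40.8616°) = 9.780072
C = V + |VC|·bis = (6.5344,11.0604)
T_A = V + ((C−V)·d_A)·d_A = V + 7.3966·d_A = (2.8894,16.3191)
T_B = V + ((C−V)·d_B)·d_B = V + 7.3966·d_B = (12.2631,13.9104)
sweep = 180° − θ = 98.2769°

center=(6.5344,11.0604) T_A=(2.8894,16.3191) T_B=(12.2631,13.9104) sweep=98.2769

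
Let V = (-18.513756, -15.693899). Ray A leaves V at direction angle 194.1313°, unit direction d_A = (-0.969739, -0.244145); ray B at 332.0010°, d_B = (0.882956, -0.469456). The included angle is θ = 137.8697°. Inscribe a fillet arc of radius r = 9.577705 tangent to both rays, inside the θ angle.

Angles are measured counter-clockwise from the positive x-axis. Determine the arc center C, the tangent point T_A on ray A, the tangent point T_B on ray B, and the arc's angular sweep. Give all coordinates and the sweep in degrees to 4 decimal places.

center=(-19.7528,-25.8824) T_A=(-22.0912,-16.5946) T_B=(-15.2565,-17.4257) sweep=42.1303

bisector direction at 263.0661° = (-0.120723,-0.992686)
center distance |VC| = r/sin(θ/2) = 9.577705/sin(68.9348°) = 10.263597
C = V + |VC|·bis = (-19.7528,-25.8824)
T_A = V + ((C−V)·d_A)·d_A = V + 3.6890·d_A = (-22.0912,-16.5946)
T_B = V + ((C−V)·d_B)·d_B = V + 3.6890·d_B = (-15.2565,-17.4257)
sweep = 180° − θ = 42.1303°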